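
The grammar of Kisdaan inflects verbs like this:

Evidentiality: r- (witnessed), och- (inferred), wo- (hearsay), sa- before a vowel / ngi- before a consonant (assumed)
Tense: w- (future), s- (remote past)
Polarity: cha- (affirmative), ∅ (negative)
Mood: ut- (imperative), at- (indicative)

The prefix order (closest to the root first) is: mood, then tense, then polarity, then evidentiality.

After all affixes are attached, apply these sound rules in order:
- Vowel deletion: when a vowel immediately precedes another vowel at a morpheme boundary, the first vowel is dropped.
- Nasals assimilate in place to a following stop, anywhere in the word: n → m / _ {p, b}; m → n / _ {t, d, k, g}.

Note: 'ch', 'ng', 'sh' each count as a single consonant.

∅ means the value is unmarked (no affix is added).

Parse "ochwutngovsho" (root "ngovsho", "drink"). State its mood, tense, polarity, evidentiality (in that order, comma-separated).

imperative, future, negative, inferred

Segment: och-w-ut-ngovsho.
mood: ut- → imperative.
tense: w- → future.
polarity: ∅ → negative.
evidentiality: och- → inferred.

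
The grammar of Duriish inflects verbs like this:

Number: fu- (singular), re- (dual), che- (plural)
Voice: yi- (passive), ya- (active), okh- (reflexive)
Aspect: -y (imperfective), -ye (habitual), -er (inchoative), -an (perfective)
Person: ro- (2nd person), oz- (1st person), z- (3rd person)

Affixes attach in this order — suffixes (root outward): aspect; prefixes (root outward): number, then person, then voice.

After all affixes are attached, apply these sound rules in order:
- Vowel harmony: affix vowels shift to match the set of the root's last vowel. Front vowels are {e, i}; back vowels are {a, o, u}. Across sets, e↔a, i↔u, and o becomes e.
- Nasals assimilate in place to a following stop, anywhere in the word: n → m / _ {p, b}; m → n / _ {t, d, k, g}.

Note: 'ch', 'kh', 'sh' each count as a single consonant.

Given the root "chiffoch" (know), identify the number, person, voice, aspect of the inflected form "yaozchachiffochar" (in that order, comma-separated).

plural, 1st person, active, inchoative

Segment: ya-oz-che-chiffoch-er.
number: che- → plural.
person: oz- → 1st person.
voice: ya- → active.
aspect: -er → inchoative.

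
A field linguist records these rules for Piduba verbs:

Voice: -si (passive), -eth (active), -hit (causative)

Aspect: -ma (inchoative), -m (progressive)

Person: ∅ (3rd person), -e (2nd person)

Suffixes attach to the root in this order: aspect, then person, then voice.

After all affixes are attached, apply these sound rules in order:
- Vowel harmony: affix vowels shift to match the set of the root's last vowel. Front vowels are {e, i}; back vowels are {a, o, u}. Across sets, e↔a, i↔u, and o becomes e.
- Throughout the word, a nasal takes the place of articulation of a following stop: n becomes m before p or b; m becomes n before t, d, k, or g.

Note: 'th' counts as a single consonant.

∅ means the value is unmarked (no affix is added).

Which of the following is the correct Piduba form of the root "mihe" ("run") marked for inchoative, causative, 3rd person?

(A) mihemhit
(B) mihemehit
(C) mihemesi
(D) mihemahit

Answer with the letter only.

B

Attach aspect inchoative -ma → mihema.
person = 3rd person: zero marking, form stays mihema.
Attach voice causative -hit → mihemahit.
Apply vowel harmony: mihemahit → mihemehit.
Nasal assimilation: no change.
So the correct form is mihemehit, option (B).
(D) mihemahit is wrong: it fails to apply the sound rule(s).
(C) mihemesi is wrong: it uses passive instead of causative for voice.
(A) mihemhit is wrong: it uses progressive instead of inchoative for aspect.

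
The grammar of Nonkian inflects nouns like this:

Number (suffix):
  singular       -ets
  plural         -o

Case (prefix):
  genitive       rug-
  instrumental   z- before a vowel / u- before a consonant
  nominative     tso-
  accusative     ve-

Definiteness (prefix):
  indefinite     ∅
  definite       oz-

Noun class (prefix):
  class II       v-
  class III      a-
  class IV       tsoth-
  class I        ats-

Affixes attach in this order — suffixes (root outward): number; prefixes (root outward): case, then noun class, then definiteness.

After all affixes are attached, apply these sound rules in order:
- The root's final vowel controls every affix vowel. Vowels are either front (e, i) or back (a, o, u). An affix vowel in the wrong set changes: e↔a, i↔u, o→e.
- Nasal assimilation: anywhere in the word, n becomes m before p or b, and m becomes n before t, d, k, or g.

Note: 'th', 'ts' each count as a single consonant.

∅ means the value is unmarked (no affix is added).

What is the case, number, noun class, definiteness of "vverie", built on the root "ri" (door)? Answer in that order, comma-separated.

Segment: v-ve-ri-o.
case: ve- → accusative.
number: -o → plural.
noun class: v- → class II.
definiteness: ∅ → indefinite.

accusative, plural, class II, indefinite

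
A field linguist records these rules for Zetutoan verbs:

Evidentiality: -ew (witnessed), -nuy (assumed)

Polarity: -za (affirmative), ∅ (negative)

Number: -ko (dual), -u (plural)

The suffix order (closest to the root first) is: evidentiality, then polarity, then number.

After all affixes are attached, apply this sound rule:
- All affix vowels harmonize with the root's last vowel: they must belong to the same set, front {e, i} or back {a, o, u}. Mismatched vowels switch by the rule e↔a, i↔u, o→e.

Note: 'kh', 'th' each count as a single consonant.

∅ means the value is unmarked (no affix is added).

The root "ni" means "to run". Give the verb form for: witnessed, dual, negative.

niewke

Attach evidentiality witnessed -ew → niew.
polarity = negative: zero marking, form stays niew.
Attach number dual -ko → niewko.
Apply vowel harmony: niewko → niewke.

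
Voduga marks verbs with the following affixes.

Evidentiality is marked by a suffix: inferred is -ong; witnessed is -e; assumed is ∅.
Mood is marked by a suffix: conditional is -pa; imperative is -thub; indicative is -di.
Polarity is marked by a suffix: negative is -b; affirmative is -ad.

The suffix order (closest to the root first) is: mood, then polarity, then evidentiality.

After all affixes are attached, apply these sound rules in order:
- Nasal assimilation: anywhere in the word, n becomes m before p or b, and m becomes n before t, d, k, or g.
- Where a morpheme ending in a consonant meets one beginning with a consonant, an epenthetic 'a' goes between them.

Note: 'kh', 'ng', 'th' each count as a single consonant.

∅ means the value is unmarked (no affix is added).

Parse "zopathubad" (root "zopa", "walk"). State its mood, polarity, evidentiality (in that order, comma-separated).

Segment: zopa-thub-ad.
mood: -thub → imperative.
polarity: -ad → affirmative.
evidentiality: ∅ → assumed.

imperative, affirmative, assumed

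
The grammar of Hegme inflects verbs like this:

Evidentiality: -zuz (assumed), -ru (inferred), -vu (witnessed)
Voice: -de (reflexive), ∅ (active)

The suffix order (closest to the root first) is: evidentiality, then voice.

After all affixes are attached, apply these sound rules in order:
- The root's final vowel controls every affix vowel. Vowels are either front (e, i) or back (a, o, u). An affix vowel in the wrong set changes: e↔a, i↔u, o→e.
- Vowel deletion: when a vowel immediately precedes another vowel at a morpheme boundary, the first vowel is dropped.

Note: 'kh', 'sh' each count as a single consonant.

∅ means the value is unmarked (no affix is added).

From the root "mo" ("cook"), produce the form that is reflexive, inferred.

Attach evidentiality inferred -ru → moru.
Attach voice reflexive -de → morude.
Apply vowel harmony: morude → moruda.
Vowel deletion: no change.

moruda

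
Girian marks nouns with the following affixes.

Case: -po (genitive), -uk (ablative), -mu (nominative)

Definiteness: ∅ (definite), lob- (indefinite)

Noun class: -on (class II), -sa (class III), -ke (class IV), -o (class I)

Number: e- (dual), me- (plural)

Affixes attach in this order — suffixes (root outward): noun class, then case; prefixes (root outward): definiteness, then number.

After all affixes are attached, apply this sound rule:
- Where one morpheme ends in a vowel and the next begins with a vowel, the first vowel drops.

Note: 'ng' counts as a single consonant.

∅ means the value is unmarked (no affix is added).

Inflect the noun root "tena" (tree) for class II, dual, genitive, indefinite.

elobtenonpo

Attach definiteness indefinite lob- → lobtena.
Attach noun class class II -on → lobtenaon.
Attach number dual e- → elobtenaon.
Attach case genitive -po → elobtenaonpo.
Apply vowel deletion: elobtenaonpo → elobtenonpo.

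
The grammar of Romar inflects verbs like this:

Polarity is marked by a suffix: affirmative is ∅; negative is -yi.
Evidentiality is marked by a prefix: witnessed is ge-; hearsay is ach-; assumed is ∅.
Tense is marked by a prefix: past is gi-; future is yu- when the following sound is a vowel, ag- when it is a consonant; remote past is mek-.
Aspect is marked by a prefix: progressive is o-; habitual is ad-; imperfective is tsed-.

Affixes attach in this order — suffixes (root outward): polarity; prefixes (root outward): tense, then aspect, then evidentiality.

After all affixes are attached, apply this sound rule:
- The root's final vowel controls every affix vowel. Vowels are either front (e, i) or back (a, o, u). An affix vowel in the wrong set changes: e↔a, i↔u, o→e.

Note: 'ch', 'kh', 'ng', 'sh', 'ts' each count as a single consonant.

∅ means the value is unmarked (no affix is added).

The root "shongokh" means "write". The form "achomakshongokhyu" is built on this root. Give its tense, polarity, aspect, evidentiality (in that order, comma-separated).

remote past, negative, progressive, hearsay

Segment: ach-o-mek-shongokh-yi.
tense: mek- → remote past.
polarity: -yi → negative.
aspect: o- → progressive.
evidentiality: ach- → hearsay.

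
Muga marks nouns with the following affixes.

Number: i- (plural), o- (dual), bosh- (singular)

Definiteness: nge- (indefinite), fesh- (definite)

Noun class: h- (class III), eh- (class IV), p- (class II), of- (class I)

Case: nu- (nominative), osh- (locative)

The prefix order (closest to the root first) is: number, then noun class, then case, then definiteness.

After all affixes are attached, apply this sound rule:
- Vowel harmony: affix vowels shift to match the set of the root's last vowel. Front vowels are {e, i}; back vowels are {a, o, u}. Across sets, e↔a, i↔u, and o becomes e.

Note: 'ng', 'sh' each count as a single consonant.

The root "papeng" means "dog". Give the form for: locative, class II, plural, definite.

Attach number plural i- → ipapeng.
Attach noun class class II p- → pipapeng.
Attach case locative osh- → oshpipapeng.
Attach definiteness definite fesh- → feshoshpipapeng.
Apply vowel harmony: feshoshpipapeng → fesheshpipapeng.

fesheshpipapeng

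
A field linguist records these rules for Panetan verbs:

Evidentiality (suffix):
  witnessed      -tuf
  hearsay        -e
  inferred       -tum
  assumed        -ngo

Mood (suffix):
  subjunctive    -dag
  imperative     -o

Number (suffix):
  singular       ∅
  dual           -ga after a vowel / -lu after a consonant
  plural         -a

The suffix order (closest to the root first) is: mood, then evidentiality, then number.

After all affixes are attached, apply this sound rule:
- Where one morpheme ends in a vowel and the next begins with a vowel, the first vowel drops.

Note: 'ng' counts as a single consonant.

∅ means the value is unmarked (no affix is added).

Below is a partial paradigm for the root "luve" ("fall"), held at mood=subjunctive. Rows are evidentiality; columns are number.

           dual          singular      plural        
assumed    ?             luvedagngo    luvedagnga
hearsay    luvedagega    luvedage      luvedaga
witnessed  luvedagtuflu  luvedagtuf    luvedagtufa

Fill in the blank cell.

Attach mood subjunctive -dag → luvedag.
Attach evidentiality assumed -ngo → luvedagngo.
Attach number dual -ga (after vowel 'o') → luvedagngoga.
Vowel deletion: no change.

luvedagngoga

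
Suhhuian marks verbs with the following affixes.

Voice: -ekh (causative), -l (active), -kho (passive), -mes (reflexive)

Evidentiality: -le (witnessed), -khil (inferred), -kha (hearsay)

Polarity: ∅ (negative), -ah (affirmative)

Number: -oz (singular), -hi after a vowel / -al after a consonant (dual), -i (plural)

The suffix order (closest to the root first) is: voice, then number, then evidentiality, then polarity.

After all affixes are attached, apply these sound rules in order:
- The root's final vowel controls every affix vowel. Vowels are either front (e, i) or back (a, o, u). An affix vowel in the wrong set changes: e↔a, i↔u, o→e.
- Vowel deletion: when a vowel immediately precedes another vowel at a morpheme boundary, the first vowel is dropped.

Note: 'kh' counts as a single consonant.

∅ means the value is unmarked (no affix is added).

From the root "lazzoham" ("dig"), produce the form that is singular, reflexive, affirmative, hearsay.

lazzohammasozkhah

Attach voice reflexive -mes → lazzohammes.
Attach number singular -oz → lazzohammesoz.
Attach evidentiality hearsay -kha → lazzohammesozkha.
Attach polarity affirmative -ah → lazzohammesozkhaah.
Apply vowel harmony: lazzohammesozkhaah → lazzohammasozkhaah.
Apply vowel deletion: lazzohammasozkhaah → lazzohammasozkhah.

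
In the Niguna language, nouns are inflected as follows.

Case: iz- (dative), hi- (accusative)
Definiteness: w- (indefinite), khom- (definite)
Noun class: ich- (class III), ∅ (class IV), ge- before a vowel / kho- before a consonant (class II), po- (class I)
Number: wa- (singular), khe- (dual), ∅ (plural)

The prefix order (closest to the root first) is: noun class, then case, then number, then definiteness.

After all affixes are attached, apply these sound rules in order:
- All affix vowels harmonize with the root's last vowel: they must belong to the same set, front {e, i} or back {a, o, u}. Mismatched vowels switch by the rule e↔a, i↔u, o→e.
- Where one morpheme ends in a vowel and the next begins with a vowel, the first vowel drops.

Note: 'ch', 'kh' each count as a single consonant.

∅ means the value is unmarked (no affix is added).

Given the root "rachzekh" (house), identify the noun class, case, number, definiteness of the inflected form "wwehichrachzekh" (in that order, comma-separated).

Segment: w-wa-hi-ich-rachzekh.
noun class: ich- → class III.
case: hi- → accusative.
number: wa- → singular.
definiteness: w- → indefinite.

class III, accusative, singular, indefinite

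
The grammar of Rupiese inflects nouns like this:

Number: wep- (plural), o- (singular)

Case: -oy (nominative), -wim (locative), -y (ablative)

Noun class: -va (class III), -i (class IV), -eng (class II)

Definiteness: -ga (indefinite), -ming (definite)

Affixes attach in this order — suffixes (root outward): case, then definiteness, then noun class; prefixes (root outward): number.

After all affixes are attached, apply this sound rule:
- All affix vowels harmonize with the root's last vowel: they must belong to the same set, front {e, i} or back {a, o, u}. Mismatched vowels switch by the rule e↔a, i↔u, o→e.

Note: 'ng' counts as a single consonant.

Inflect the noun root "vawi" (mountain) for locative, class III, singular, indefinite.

evawiwimgeve

Attach case locative -wim → vawiwim.
Attach number singular o- → ovawiwim.
Attach definiteness indefinite -ga → ovawiwimga.
Attach noun class class III -va → ovawiwimgava.
Apply vowel harmony: ovawiwimgava → evawiwimgeve.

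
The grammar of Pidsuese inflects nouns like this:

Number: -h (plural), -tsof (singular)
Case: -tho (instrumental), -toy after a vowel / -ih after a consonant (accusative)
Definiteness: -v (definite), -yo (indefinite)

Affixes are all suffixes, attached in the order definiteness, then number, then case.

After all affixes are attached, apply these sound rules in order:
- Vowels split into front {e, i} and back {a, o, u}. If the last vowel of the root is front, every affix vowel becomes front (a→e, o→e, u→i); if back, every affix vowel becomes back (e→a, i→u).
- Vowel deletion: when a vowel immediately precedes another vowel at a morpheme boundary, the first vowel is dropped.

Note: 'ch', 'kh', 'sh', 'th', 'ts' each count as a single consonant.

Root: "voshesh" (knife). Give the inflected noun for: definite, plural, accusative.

Attach definiteness definite -v → vosheshv.
Attach number plural -h → vosheshvh.
Attach case accusative -ih (after consonant 'h') → vosheshvhih.
Vowel harmony: no change.
Vowel deletion: no change.

vosheshvhih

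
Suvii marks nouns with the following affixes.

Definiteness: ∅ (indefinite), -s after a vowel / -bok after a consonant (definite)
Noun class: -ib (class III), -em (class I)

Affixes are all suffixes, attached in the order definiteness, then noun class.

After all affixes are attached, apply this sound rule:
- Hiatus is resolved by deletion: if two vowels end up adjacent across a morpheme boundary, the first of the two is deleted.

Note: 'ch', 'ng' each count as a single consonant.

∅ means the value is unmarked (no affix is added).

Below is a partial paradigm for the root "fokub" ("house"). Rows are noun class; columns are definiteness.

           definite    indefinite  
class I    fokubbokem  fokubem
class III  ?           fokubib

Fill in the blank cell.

Attach definiteness definite -bok (after consonant 'b') → fokubbok.
Attach noun class class III -ib → fokubbokib.
Vowel deletion: no change.

fokubbokib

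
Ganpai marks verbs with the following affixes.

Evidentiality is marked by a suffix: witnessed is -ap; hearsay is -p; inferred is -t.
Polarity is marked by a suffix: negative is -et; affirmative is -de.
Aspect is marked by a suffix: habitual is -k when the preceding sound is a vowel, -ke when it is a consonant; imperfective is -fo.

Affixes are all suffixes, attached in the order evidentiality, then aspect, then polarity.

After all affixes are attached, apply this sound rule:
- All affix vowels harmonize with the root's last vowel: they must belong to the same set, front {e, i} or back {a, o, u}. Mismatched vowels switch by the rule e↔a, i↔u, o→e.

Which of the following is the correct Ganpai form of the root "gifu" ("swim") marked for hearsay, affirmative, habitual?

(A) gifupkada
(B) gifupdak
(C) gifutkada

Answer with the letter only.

A

Attach evidentiality hearsay -p → gifup.
Attach aspect habitual -ke (after consonant 'p') → gifupke.
Attach polarity affirmative -de → gifupkede.
Apply vowel harmony: gifupkede → gifupkada.
So the correct form is gifupkada, option (A).
(C) gifutkada is wrong: it uses inferred instead of hearsay for evidentiality.
(B) gifupdak is wrong: it has the affixes in the wrong order.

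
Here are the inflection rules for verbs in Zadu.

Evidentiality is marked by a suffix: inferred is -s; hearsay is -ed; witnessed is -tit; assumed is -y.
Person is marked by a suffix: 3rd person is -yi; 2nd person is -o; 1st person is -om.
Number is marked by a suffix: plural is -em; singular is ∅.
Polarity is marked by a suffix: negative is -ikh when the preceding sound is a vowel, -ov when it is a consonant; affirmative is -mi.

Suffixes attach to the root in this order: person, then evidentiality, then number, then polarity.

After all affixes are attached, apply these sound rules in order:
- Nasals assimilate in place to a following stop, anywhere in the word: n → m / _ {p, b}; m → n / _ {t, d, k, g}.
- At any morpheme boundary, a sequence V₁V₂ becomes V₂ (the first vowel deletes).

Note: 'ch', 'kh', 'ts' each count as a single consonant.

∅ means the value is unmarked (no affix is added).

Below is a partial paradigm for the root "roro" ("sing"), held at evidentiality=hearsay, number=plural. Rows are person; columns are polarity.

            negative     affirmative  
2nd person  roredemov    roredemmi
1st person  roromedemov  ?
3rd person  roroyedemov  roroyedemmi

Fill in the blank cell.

Attach person 1st person -om → roroom.
Attach evidentiality hearsay -ed → roroomed.
Attach number plural -em → roroomedem.
Attach polarity affirmative -mi → roroomedemmi.
Nasal assimilation: no change.
Apply vowel deletion: roroomedemmi → roromedemmi.

roromedemmi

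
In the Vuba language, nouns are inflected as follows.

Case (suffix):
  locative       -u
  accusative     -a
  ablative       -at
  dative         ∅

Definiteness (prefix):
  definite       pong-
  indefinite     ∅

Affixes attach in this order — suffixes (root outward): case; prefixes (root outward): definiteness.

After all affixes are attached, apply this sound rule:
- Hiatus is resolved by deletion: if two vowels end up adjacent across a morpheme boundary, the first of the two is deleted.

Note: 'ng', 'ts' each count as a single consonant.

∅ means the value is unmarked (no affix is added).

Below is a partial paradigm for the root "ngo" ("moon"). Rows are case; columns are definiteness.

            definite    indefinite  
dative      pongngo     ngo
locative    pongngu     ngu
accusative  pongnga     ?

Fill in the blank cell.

definiteness = indefinite: zero marking, form stays ngo.
Attach case accusative -a → ngoa.
Apply vowel deletion: ngoa → nga.

nga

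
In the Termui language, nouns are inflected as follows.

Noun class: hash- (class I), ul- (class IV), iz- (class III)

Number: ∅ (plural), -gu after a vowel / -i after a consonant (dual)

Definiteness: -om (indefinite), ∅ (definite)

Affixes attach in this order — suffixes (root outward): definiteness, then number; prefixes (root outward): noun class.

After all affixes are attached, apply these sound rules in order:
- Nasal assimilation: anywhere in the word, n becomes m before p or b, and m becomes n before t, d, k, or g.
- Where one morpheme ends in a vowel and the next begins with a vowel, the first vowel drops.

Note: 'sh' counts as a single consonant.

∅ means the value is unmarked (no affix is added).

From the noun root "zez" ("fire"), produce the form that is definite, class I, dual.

Attach noun class class I hash- → hashzez.
definiteness = definite: zero marking, form stays hashzez.
Attach number dual -i (after consonant 'z') → hashzezi.
Nasal assimilation: no change.
Vowel deletion: no change.

hashzezi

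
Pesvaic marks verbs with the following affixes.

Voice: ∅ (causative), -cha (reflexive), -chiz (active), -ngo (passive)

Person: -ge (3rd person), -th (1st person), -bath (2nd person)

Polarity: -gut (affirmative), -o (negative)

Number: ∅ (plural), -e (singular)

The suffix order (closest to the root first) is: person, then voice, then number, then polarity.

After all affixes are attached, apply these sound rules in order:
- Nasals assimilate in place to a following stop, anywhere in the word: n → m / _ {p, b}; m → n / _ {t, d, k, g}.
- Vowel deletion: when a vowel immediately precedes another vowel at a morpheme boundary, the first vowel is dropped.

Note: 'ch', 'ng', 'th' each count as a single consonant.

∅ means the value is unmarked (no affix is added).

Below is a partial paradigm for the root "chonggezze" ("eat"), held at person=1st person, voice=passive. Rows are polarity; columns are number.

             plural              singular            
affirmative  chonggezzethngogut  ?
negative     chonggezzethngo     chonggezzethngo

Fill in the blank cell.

chonggezzethngegut

Attach person 1st person -th → chonggezzeth.
Attach voice passive -ngo → chonggezzethngo.
Attach number singular -e → chonggezzethngoe.
Attach polarity affirmative -gut → chonggezzethngoegut.
Nasal assimilation: no change.
Apply vowel deletion: chonggezzethngoegut → chonggezzethngegut.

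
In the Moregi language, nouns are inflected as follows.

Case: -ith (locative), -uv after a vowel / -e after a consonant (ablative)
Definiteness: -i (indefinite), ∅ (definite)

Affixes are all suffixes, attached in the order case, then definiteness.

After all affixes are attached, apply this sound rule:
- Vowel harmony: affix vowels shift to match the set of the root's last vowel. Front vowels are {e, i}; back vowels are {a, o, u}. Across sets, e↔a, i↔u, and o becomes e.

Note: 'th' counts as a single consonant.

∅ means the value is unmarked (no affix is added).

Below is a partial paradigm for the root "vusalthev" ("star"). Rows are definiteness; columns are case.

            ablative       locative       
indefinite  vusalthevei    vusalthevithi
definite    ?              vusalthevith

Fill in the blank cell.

Attach case ablative -e (after consonant 'v') → vusaltheve.
definiteness = definite: zero marking, form stays vusaltheve.
Vowel harmony: no change.

vusaltheve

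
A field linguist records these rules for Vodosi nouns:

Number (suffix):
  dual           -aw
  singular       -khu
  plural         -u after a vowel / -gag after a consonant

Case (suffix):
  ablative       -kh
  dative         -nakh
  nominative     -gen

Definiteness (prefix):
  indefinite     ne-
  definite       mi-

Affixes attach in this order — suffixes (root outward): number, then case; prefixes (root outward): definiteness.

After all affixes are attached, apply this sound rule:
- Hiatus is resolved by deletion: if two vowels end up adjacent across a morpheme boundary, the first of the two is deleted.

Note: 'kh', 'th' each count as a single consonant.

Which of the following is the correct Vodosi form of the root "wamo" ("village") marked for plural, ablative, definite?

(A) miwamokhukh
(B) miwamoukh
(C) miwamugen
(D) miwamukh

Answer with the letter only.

D

Attach number plural -u (after vowel 'o') → wamou.
Attach definiteness definite mi- → miwamou.
Attach case ablative -kh → miwamoukh.
Apply vowel deletion: miwamoukh → miwamukh.
So the correct form is miwamukh, option (D).
(A) miwamokhukh is wrong: it uses singular instead of plural for number.
(B) miwamoukh is wrong: it fails to apply the sound rule(s).
(C) miwamugen is wrong: it uses nominative instead of ablative for case.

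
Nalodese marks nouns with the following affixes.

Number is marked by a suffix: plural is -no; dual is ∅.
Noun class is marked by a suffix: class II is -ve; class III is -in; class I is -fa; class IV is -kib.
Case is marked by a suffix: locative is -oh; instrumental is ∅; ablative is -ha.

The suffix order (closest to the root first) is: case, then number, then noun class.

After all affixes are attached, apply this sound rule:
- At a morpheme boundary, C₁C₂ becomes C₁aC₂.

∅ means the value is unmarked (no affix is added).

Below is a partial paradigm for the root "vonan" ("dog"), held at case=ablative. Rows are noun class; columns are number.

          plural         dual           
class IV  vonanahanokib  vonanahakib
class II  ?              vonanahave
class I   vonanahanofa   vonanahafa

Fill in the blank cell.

vonanahanove

Attach case ablative -ha → vonanha.
Attach number plural -no → vonanhano.
Attach noun class class II -ve → vonanhanove.
Apply epenthesis: vonanhanove → vonanahanove.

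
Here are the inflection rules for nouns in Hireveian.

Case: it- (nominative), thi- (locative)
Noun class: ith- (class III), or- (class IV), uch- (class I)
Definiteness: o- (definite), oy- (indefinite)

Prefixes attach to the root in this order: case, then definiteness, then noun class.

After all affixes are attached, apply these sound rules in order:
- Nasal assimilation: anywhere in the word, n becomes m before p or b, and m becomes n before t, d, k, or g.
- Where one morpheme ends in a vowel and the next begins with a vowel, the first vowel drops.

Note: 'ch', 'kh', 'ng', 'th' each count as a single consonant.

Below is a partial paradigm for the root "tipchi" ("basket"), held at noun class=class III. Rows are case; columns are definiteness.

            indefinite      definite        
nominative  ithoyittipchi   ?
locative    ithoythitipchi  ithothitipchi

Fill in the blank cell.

ithittipchi

Attach case nominative it- → ittipchi.
Attach definiteness definite o- → oittipchi.
Attach noun class class III ith- → ithoittipchi.
Nasal assimilation: no change.
Apply vowel deletion: ithoittipchi → ithittipchi.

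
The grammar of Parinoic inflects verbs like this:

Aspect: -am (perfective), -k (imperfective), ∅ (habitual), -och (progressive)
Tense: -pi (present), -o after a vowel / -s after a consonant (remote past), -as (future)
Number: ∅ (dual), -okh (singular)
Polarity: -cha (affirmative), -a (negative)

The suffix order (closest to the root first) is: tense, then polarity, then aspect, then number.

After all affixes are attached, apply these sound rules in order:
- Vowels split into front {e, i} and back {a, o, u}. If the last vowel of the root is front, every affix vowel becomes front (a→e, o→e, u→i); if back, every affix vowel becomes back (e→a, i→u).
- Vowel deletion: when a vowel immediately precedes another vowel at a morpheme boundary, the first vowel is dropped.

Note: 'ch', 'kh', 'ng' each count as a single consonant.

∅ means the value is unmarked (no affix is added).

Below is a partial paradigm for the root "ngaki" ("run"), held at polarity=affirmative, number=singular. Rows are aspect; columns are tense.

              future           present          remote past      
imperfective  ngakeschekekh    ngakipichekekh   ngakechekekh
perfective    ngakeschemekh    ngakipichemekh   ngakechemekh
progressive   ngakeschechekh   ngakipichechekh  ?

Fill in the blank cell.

Attach tense remote past -o (after vowel 'i') → ngakio.
Attach polarity affirmative -cha → ngakiocha.
Attach aspect progressive -och → ngakiochaoch.
Attach number singular -okh → ngakiochaochokh.
Apply vowel harmony: ngakiochaochokh → ngakiecheechekh.
Apply vowel deletion: ngakiecheechekh → ngakechechekh.

ngakechechekh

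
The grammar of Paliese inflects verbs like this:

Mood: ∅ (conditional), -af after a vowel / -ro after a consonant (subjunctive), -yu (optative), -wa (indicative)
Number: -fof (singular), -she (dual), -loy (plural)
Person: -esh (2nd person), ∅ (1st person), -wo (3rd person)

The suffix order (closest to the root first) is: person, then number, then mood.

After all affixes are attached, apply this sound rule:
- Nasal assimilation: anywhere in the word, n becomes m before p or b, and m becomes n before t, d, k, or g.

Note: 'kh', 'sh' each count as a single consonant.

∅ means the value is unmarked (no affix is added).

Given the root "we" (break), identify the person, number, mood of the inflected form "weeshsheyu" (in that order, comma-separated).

Segment: we-esh-she-yu.
person: -esh → 2nd person.
number: -she → dual.
mood: -yu → optative.

2nd person, dual, optative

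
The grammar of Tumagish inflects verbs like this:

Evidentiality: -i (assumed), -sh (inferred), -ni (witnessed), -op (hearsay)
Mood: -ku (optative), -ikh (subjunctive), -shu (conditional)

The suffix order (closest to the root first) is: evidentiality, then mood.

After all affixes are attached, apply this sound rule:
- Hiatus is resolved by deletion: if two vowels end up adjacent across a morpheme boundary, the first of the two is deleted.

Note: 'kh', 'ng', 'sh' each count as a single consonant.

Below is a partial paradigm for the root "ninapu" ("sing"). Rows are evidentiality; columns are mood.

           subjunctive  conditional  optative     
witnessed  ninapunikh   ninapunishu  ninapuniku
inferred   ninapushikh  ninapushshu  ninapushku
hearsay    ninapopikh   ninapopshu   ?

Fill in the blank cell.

Attach evidentiality hearsay -op → ninapuop.
Attach mood optative -ku → ninapuopku.
Apply vowel deletion: ninapuopku → ninapopku.

ninapopku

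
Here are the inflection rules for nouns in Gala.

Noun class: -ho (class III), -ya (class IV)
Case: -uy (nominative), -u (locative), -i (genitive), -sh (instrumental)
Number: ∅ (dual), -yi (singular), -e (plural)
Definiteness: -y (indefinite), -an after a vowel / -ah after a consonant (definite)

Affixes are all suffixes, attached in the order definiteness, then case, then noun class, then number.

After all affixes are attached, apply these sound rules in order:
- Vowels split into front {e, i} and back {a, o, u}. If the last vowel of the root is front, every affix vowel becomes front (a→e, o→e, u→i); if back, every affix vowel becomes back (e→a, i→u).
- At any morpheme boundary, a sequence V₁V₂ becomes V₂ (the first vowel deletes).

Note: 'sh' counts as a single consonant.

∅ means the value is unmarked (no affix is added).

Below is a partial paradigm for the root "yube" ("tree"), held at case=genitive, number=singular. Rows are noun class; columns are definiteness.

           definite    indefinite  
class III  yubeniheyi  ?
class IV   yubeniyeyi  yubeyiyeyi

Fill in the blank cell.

Attach definiteness indefinite -y → yubey.
Attach case genitive -i → yubeyi.
Attach noun class class III -ho → yubeyiho.
Attach number singular -yi → yubeyihoyi.
Apply vowel harmony: yubeyihoyi → yubeyiheyi.
Vowel deletion: no change.

yubeyiheyi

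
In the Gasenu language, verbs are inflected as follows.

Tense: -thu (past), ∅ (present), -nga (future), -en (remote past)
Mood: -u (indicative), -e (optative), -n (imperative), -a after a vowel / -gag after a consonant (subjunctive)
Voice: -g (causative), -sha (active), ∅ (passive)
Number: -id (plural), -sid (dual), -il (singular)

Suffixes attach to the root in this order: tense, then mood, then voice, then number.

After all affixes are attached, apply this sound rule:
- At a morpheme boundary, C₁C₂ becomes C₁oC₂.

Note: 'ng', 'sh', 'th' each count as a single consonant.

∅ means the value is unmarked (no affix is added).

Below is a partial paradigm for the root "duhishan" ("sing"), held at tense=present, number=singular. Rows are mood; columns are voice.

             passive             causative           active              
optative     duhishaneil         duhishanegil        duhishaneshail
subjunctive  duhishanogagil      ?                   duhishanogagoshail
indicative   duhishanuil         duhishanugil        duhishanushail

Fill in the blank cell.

duhishanogagogil

tense = present: zero marking, form stays duhishan.
Attach mood subjunctive -gag (after consonant 'n') → duhishangag.
Attach voice causative -g → duhishangagg.
Attach number singular -il → duhishangaggil.
Apply epenthesis: duhishangaggil → duhishanogagogil.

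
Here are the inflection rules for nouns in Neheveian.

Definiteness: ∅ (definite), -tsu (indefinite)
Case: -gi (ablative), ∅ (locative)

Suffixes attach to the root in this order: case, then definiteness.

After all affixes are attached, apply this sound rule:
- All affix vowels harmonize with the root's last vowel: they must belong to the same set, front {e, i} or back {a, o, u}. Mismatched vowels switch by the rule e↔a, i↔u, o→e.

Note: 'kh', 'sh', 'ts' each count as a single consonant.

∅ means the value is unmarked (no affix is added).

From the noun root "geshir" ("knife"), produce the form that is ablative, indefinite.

geshirgitsi

Attach case ablative -gi → geshirgi.
Attach definiteness indefinite -tsu → geshirgitsu.
Apply vowel harmony: geshirgitsu → geshirgitsi.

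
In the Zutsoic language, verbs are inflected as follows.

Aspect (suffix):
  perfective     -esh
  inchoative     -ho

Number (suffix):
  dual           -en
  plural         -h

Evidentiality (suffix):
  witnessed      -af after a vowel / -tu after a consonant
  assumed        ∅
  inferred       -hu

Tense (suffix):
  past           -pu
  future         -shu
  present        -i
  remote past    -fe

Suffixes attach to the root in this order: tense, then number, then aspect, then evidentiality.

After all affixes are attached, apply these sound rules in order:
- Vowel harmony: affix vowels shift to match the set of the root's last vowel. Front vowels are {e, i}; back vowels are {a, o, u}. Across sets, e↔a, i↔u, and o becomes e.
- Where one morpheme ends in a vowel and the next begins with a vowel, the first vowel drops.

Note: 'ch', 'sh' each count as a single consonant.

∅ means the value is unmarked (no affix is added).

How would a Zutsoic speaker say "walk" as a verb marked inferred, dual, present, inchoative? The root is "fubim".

fubimenhehi

Attach tense present -i → fubimi.
Attach number dual -en → fubimien.
Attach aspect inchoative -ho → fubimienho.
Attach evidentiality inferred -hu → fubimienhohu.
Apply vowel harmony: fubimienhohu → fubimienhehi.
Apply vowel deletion: fubimienhehi → fubimenhehi.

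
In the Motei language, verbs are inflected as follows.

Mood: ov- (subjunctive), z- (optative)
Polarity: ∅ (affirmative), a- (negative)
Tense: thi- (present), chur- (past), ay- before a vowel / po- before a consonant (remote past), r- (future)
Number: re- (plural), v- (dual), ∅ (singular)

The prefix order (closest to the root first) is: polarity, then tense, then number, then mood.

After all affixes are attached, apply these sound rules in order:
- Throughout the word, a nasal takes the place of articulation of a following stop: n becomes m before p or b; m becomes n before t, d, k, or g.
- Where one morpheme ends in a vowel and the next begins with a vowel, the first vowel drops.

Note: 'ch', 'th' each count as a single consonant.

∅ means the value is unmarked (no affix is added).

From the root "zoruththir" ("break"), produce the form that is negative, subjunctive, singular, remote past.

ovayazoruththir

Attach polarity negative a- → azoruththir.
Attach tense remote past ay- (before vowel 'a') → ayazoruththir.
number = singular: zero marking, form stays ayazoruththir.
Attach mood subjunctive ov- → ovayazoruththir.
Nasal assimilation: no change.
Vowel deletion: no change.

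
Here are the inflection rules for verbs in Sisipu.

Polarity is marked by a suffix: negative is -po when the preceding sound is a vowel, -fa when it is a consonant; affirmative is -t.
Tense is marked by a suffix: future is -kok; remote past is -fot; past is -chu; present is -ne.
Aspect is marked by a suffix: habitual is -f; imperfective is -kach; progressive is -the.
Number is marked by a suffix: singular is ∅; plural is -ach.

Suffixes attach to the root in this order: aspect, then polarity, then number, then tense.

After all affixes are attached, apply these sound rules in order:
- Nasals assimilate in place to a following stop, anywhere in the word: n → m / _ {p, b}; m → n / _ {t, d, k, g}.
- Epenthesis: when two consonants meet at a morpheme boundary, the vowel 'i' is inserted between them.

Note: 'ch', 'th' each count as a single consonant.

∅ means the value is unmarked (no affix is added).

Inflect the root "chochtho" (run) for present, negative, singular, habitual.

chochthofifane

Attach aspect habitual -f → chochthof.
Attach polarity negative -fa (after consonant 'f') → chochthoffa.
number = singular: zero marking, form stays chochthoffa.
Attach tense present -ne → chochthoffane.
Nasal assimilation: no change.
Apply epenthesis: chochthoffane → chochthofifane.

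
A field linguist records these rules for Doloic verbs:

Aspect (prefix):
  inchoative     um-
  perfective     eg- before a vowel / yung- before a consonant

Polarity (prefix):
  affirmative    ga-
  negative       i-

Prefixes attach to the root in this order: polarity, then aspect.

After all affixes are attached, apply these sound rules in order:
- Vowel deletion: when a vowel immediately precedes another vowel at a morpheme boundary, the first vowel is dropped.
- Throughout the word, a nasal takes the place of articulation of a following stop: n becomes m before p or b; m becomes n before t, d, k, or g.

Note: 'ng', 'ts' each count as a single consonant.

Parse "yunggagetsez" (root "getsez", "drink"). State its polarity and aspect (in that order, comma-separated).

Segment: yung-ga-getsez.
polarity: ga- → affirmative.
aspect: eg/yung- → perfective.

affirmative, perfective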